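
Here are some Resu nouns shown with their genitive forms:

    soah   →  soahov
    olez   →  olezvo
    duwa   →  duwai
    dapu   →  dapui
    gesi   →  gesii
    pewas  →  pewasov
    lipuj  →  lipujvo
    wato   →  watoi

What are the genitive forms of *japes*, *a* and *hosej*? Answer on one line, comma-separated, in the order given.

The suffix is conditioned by the final sound: -ov when the stem ends in a voiceless consonant (*soah*, *pewas*); -vo when the stem ends in a voiced consonant (*olez*, *lipuj*); -i when the stem ends in a vowel (*duwa*, *dapu*, *gesi*, *wato*).
Since the final sound of *japes* is /s/ (a voiceless consonant), it takes -ov, giving *japesov*.
*a*: final sound = /a/, a vowel → -i → *ai*.
The final sound of *hosej* is /j/, which is a voiced consonant, so the suffix is -vo, giving *hosejvo*.

japesov, ai, hosejvo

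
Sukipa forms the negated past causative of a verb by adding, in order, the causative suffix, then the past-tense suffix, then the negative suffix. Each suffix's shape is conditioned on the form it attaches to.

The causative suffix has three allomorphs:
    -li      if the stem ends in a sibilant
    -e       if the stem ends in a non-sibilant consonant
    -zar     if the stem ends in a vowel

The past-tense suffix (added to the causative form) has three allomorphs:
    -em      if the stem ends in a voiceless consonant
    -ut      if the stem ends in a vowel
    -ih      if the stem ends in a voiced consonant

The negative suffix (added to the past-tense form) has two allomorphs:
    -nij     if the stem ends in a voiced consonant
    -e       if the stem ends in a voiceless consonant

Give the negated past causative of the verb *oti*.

otizarihe

Since the final sound of *oti* is /i/ (a vowel), it takes -zar, giving *otizar*.
The causative form *otizar* — final sound /r/ (a voiced consonant) → -ih → *otizarih*.
Since the final consonant of the past-tense form *otizarih* is /h/ (voiceless), it takes -e, giving *otizarihe*.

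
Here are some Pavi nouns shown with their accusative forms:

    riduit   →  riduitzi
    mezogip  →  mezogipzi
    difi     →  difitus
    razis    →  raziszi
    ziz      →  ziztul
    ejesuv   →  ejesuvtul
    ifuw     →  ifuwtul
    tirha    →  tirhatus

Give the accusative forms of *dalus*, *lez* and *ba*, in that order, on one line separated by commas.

daluszi, leztul, batus

The suffix is conditioned by the final sound: -zi when the stem ends in a voiceless consonant (*riduit*, *mezogip*, *razis*); -tul when the stem ends in a voiced consonant (*ziz*, *ejesuv*, *ifuw*); -tus when the stem ends in a vowel (*difi*, *tirha*).
*dalus* — final sound /s/ (a voiceless consonant) → -zi → *daluszi*.
Since the final sound of *lez* is /z/ (a voiced consonant), it takes -tul, giving *leztul*.
*ba*: final sound = /a/, a vowel → -tus → *batus*.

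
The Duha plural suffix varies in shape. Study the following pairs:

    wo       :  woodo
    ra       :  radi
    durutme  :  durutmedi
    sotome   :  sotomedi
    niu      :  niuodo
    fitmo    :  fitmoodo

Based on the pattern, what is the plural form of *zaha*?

zahadi

The suffix is conditioned by the last vowel: -odo when the last vowel of the stem is a rounded vowel (*wo*, *niu*, *fitmo*); -di when the last vowel of the stem is an unrounded vowel (*ra*, *durutme*, *sotome*).
*zaha* — last vowel /a/ (an unrounded vowel) → -di → *zahadi*.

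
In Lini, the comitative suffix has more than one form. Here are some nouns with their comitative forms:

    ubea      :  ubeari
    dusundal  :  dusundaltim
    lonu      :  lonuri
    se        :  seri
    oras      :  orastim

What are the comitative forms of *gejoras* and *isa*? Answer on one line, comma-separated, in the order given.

gejorastim, isari

The alternation tracks the final sound of the stem — -tim when the stem ends in a consonant (*dusundal*, *oras*); -ri when the stem ends in a vowel (*ubea*, *lonu*, *se*).
*gejoras* — final sound /s/ (a consonant) → -tim → *gejorastim*.
*isa* — final sound /a/ (a vowel) → -ri → *isari*.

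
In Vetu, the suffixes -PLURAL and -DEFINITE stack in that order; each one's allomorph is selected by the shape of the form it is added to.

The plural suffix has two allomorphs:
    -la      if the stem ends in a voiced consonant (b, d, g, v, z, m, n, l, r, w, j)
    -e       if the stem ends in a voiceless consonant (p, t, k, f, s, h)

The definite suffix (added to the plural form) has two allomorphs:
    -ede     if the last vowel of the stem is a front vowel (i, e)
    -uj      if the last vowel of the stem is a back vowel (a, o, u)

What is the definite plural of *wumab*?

wumablauj

*wumab* — final consonant /b/ (voiced) → -la → *wumabla*.
The last vowel of the plural form *wumabla* is /a/, which is a back vowel, so the definite suffix is -uj, giving *wumablauj*.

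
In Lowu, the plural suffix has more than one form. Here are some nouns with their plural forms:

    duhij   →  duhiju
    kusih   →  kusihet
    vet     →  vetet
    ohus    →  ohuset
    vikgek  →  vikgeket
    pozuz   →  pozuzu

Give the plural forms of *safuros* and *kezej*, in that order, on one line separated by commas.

safuroset, kezeju

The pattern is voicing of the final consonant: -et when the stem ends in a voiceless consonant (*kusih*, *vet*, *ohus*, *vikgek*); -u when the stem ends in a voiced consonant (*duhij*, *pozuz*).
The final consonant of *safuros* is /s/, which is voiceless, so the suffix is -et, giving *safuroset*.
*kezej*: final consonant = /j/, voiced → -u → *kezeju*.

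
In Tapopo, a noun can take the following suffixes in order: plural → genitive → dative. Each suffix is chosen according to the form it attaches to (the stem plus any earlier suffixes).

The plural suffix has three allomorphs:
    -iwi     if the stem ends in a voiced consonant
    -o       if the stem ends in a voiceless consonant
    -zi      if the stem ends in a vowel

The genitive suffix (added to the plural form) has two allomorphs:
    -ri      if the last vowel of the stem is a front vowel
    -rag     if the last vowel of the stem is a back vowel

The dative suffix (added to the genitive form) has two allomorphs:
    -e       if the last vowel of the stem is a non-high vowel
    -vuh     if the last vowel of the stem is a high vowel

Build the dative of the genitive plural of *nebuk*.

nebukorage

*nebuk*: final sound = /k/, a voiceless consonant → -o → *nebuko*.
The plural form *nebuko*: last vowel = /o/, a back vowel → -rag → *nebukorag*.
The last vowel of the genitive form *nebukorag* is /a/, which is a non-high vowel, so the dative suffix is -e, giving *nebukorage*.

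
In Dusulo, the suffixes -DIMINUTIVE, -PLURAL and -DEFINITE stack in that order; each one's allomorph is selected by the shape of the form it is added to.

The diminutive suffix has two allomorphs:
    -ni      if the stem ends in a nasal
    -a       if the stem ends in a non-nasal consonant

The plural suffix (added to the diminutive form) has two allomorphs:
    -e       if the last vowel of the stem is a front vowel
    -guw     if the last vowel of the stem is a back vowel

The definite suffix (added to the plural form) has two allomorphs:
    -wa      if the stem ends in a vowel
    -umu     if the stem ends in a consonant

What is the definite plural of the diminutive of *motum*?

motumniewa

*motum*: final consonant = /m/, a nasal → -ni → *motumni*.
The last vowel of the diminutive form *motumni* is /i/, which is a front vowel, so the plural suffix is -e, giving *motumnie*.
Since the final sound of the plural form *motumnie* is /e/ (a vowel), it takes -wa, giving *motumniewa*.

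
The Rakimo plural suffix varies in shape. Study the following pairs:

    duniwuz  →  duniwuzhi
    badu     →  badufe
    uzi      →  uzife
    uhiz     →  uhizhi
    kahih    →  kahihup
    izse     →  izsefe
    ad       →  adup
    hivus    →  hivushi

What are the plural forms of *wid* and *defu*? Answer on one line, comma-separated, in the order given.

Looking at the final sound of each stem: -hi when the stem ends in a sibilant (*duniwuz*, *uhiz*, *hivus*); -up when the stem ends in a non-sibilant consonant (*kahih*, *ad*); -fe when the stem ends in a vowel (*badu*, *uzi*, *izse*).
The final sound of *wid* is /d/, which is a non-sibilant consonant, so the suffix is -up, giving *widup*.
Since the final sound of *defu* is /u/ (a vowel), it takes -fe, giving *defufe*.

widup, defufe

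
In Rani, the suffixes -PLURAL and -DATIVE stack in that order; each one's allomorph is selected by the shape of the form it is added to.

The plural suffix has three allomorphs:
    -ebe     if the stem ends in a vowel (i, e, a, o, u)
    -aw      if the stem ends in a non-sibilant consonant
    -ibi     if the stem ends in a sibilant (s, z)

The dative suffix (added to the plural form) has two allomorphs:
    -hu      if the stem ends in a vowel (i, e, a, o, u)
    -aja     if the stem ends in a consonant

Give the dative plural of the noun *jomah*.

The final sound of *jomah* is /h/, which is a non-sibilant consonant, so the plural suffix is -aw, giving *jomahaw*.
Since the final sound of the plural form *jomahaw* is /w/ (a consonant), it takes -aja, giving *jomahawaja*.

jomahawaja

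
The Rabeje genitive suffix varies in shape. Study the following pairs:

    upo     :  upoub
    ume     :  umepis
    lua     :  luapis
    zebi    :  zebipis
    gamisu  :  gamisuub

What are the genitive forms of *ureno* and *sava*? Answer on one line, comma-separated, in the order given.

The suffix is conditioned by the last vowel: -ub when the last vowel of the stem is a rounded vowel (*upo*, *gamisu*); -pis when the last vowel of the stem is an unrounded vowel (*ume*, *lua*, *zebi*).
The last vowel of *ureno* is /o/, which is a rounded vowel, so the suffix is -ub, giving *urenoub*.
The last vowel of *sava* is /a/, which is an unrounded vowel, so the suffix is -pis, giving *savapis*.

urenoub, savapis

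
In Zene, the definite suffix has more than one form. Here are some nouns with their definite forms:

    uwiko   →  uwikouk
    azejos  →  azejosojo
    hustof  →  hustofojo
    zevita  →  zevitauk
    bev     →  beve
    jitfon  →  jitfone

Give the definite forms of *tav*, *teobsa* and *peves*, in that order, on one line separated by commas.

The alternation tracks the final sound of the stem — -ojo when the stem ends in a voiceless consonant (*azejos*, *hustof*); -e when the stem ends in a voiced consonant (*bev*, *jitfon*); -uk when the stem ends in a vowel (*uwiko*, *zevita*).
Since the final sound of *tav* is /v/ (a voiced consonant), it takes -e, giving *tave*.
*teobsa*: final sound = /a/, a vowel → -uk → *teobsauk*.
*peves*: final sound = /s/, a voiceless consonant → -ojo → *pevesojo*.

tave, teobsauk, pevesojo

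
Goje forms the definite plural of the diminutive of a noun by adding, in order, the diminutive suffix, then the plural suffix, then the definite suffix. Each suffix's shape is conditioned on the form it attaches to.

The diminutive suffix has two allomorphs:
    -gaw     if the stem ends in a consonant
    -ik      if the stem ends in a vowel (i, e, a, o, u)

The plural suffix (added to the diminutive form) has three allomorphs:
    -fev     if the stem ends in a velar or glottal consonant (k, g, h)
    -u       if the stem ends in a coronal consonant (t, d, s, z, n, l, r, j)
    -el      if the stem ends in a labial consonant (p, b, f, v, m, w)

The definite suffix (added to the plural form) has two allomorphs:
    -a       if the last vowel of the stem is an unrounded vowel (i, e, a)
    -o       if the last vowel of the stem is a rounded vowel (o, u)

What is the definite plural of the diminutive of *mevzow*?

mevzowgawela

Since the final sound of *mevzow* is /w/ (a consonant), it takes -gaw, giving *mevzowgaw*.
The final consonant of the diminutive form *mevzowgaw* is /w/, which is labial, so the plural suffix is -el, giving *mevzowgawel*.
The plural form *mevzowgawel*: last vowel = /e/, an unrounded vowel → -a → *mevzowgawela*.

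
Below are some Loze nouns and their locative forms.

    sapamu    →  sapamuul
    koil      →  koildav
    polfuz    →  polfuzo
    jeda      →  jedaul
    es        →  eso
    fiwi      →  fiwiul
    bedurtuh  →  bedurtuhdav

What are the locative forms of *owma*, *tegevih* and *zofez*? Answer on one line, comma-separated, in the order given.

owmaul, tegevihdav, zofezo

The alternation tracks the final sound of the stem — -o when the stem ends in a sibilant (*polfuz*, *es*); -dav when the stem ends in a non-sibilant consonant (*koil*, *bedurtuh*); -ul when the stem ends in a vowel (*sapamu*, *jeda*, *fiwi*).
Since the final sound of *owma* is /a/ (a vowel), it takes -ul, giving *owmaul*.
The final sound of *tegevih* is /h/, which is a non-sibilant consonant, so the suffix is -dav, giving *tegevihdav*.
*zofez* — final sound /z/ (a sibilant) → -o → *zofezo*.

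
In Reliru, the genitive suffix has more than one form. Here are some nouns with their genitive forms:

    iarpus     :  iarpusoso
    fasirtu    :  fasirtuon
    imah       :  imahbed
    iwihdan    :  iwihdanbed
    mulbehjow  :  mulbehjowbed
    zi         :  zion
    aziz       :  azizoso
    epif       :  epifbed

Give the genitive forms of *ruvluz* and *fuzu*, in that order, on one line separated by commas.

The alternation tracks the final sound of the stem — -oso when the stem ends in a sibilant (*iarpus*, *aziz*); -bed when the stem ends in a non-sibilant consonant (*imah*, *iwihdan*, *mulbehjow*, *epif*); -on when the stem ends in a vowel (*fasirtu*, *zi*).
The final sound of *ruvluz* is /z/, which is a sibilant, so the suffix is -oso, giving *ruvluzoso*.
The final sound of *fuzu* is /u/, which is a vowel, so the suffix is -on, giving *fuzuon*.

ruvluzoso, fuzuon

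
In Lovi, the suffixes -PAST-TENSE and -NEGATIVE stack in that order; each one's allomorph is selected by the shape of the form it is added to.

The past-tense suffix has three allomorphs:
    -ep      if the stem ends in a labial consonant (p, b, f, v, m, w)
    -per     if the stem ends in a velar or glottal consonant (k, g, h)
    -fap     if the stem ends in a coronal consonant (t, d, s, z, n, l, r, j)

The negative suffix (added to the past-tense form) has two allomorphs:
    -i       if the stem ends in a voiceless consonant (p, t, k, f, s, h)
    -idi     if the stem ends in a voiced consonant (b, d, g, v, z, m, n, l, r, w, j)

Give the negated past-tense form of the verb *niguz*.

The final consonant of *niguz* is /z/, which is coronal, so the past-tense suffix is -fap, giving *niguzfap*.
The past-tense form *niguzfap*: final consonant = /p/, voiceless → -i → *niguzfapi*.

niguzfapi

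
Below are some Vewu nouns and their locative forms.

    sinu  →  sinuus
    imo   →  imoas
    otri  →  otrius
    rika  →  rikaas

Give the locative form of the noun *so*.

The suffix is conditioned by the last vowel: -us when the last vowel of the stem is a high vowel (*sinu*, *otri*); -as when the last vowel of the stem is a non-high vowel (*imo*, *rika*).
*so* — last vowel /o/ (a non-high vowel) → -as → *soas*.

soas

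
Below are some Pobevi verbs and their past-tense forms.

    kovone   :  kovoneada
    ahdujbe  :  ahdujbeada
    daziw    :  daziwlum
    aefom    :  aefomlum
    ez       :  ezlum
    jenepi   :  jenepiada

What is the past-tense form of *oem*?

oemlum

The pattern is consonant vs. vowel: -lum when the stem ends in a consonant (*daziw*, *aefom*, *ez*); -ada when the stem ends in a vowel (*kovone*, *ahdujbe*, *jenepi*).
The final sound of *oem* is /m/, which is a consonant, so the suffix is -lum, giving *oemlum*.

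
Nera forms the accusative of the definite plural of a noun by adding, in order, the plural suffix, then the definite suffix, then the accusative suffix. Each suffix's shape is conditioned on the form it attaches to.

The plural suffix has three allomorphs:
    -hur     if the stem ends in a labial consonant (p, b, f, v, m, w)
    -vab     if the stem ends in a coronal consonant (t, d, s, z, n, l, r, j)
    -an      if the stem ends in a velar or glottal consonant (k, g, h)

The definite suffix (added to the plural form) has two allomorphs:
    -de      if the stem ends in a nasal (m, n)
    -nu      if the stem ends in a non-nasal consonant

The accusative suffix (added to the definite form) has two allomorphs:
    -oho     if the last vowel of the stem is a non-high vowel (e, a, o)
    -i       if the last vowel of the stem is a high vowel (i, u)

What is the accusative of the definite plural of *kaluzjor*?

kaluzjorvabnui

*kaluzjor* — final consonant /r/ (coronal) → -vab → *kaluzjorvab*.
Since the final consonant of the plural form *kaluzjorvab* is /b/ (non-nasal), it takes -nu, giving *kaluzjorvabnu*.
The definite form *kaluzjorvabnu* — last vowel /u/ (a high vowel) → -i → *kaluzjorvabnui*.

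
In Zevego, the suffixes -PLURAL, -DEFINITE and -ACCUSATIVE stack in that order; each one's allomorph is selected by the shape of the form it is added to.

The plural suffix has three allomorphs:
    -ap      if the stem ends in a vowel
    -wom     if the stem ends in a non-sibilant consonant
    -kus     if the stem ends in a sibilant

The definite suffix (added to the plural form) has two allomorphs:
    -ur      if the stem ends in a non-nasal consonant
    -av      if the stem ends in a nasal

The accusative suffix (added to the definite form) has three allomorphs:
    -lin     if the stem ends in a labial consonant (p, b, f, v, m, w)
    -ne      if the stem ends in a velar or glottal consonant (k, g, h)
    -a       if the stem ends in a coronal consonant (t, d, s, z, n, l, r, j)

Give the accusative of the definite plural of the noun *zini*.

*zini*: final sound = /i/, a vowel → -ap → *ziniap*.
The plural form *ziniap*: final consonant = /p/, non-nasal → -ur → *ziniapur*.
Since the final consonant of the definite form *ziniapur* is /r/ (coronal), it takes -a, giving *ziniapura*.

ziniapura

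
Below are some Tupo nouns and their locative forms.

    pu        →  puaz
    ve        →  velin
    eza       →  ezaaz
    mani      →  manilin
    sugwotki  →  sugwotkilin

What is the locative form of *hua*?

huaaz

Looking at the last vowel of each stem: -lin when the last vowel of the stem is a front vowel (*ve*, *mani*, *sugwotki*); -az when the last vowel of the stem is a back vowel (*pu*, *eza*).
*hua* — last vowel /a/ (a back vowel) → -az → *huaaz*.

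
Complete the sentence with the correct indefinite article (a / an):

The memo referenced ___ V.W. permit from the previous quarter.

The indefinite article is chosen by the initial *sound* of the following word, not its spelling.
The initialism *V.W.* is read letter by letter; the first letter, V, is pronounced /viː/, which begins with a consonant sound.
So the article is *a*: The memo referenced a V.W. permit from the previous quarter.

a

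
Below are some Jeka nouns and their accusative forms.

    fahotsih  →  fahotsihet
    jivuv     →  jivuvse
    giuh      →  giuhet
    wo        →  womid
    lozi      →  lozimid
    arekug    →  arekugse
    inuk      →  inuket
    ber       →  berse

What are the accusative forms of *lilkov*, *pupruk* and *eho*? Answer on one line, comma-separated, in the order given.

lilkovse, pupruket, ehomid

The pattern is voicing of the final sound: -et when the stem ends in a voiceless consonant (*fahotsih*, *giuh*, *inuk*); -se when the stem ends in a voiced consonant (*jivuv*, *arekug*, *ber*); -mid when the stem ends in a vowel (*wo*, *lozi*).
The final sound of *lilkov* is /v/, which is a voiced consonant, so the suffix is -se, giving *lilkovse*.
*pupruk*: final sound = /k/, a voiceless consonant → -et → *pupruket*.
*eho*: final sound = /o/, a vowel → -mid → *ehomid*.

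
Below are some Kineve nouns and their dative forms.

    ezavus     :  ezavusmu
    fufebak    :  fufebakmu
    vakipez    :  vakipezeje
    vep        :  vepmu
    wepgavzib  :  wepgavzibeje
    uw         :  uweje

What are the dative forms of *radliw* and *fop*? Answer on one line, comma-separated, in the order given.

radliweje, fopmu

The suffix is conditioned by the final consonant: -mu when the stem ends in a voiceless consonant (*ezavus*, *fufebak*, *vep*); -eje when the stem ends in a voiced consonant (*vakipez*, *wepgavzib*, *uw*).
*radliw* — final consonant /w/ (voiced) → -eje → *radliweje*.
*fop* — final consonant /p/ (voiceless) → -mu → *fopmu*.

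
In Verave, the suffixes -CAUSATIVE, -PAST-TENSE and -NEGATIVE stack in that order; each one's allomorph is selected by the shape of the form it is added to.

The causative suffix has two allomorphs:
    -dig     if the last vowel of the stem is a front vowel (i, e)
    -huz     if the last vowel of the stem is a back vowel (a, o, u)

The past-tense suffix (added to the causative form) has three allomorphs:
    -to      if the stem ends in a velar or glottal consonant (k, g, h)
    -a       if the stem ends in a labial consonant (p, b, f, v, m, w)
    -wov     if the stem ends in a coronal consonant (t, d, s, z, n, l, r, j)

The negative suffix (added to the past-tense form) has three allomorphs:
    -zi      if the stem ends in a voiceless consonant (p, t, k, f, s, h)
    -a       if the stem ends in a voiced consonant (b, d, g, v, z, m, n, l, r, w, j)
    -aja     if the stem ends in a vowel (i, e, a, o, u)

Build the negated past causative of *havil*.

*havil*: last vowel = /i/, a front vowel → -dig → *havildig*.
The causative form *havildig*: final consonant = /g/, velar/glottal → -to → *havildigto*.
The past-tense form *havildigto*: final sound = /o/, a vowel → -aja → *havildigtoaja*.

havildigtoaja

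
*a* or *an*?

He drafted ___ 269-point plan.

The indefinite article is chosen by the initial *sound* of the following word, not its spelling.
The number *269* is spoken "two hundred …", beginning with /tuː/ — a consonant sound.
So the article is *a*: He drafted a 269-point plan.

a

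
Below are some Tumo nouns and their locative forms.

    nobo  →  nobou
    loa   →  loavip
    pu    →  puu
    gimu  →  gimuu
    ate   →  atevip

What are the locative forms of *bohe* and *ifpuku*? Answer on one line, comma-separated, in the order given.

bohevip, ifpukuu

The alternation tracks the last vowel of the stem — -u when the last vowel of the stem is a rounded vowel (*nobo*, *pu*, *gimu*); -vip when the last vowel of the stem is an unrounded vowel (*loa*, *ate*).
Since the last vowel of *bohe* is /e/ (an unrounded vowel), it takes -vip, giving *bohevip*.
The last vowel of *ifpuku* is /u/, which is a rounded vowel, so the suffix is -u, giving *ifpukuu*.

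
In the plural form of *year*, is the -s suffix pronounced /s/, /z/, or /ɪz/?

The stem *year* ends in a voiced non-sibilant sound.
The plural suffix surfaces as /ɪz/ after sibilants, /s/ after other voiceless consonants, and /z/ after other voiced sounds.
So the plural -s on *year* is pronounced /z/.

/z/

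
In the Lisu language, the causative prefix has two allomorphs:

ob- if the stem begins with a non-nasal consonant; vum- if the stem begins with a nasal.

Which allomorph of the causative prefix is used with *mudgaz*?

Since the first consonant of *mudgaz* is /m/ (a nasal), it takes vum-.

vum-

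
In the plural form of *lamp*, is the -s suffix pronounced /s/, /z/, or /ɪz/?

/s/

The stem *lamp* ends in a voiceless non-sibilant consonant.
The plural suffix surfaces as /ɪz/ after sibilants, /s/ after other voiceless consonants, and /z/ after other voiced sounds.
So the plural -s on *lamp* is pronounced /s/.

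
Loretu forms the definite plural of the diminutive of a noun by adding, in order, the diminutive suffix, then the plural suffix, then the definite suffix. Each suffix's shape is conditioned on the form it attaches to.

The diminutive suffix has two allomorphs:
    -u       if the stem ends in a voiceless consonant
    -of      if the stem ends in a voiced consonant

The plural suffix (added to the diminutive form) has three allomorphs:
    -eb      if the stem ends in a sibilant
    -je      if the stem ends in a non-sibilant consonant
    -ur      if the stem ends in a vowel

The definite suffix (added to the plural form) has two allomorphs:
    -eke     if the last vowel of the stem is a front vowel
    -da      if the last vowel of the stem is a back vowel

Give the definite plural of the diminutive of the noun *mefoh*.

mefohuurda

The final consonant of *mefoh* is /h/, which is voiceless, so the diminutive suffix is -u, giving *mefohu*.
The final sound of the diminutive form *mefohu* is /u/, which is a vowel, so the plural suffix is -ur, giving *mefohuur*.
The last vowel of the plural form *mefohuur* is /u/, which is a back vowel, so the definite suffix is -da, giving *mefohuurda*.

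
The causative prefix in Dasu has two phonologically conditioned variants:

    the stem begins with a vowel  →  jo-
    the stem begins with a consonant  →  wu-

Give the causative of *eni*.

Since the first sound of *eni* is /e/ (a vowel), it takes jo-, giving *joeni*.

joeni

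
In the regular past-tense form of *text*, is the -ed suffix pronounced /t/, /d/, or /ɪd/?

The stem *text* ends in /t/ or /d/.
The -ed suffix is realized as /ɪd/ after /t, d/; as /t/ after other voiceless consonants; and as /d/ after other voiced sounds.
So -ed on *text* is pronounced /ɪd/.

/ɪd/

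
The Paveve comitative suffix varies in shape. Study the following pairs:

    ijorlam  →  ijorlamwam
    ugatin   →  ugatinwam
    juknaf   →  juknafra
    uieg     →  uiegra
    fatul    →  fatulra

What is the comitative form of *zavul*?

zavulra

The pattern is nasality of the final consonant: -wam when the stem ends in a nasal (*ijorlam*, *ugatin*); -ra when the stem ends in a non-nasal consonant (*juknaf*, *uieg*, *fatul*).
*zavul* — final consonant /l/ (non-nasal) → -ra → *zavulra*.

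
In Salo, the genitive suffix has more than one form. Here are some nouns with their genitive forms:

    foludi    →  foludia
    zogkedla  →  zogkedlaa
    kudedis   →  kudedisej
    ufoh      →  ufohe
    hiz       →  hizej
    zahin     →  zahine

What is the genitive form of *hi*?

The suffix is conditioned by the final sound: -ej when the stem ends in a sibilant (*kudedis*, *hiz*); -e when the stem ends in a non-sibilant consonant (*ufoh*, *zahin*); -a when the stem ends in a vowel (*foludi*, *zogkedla*).
Since the final sound of *hi* is /i/ (a vowel), it takes -a, giving *hia*.

hia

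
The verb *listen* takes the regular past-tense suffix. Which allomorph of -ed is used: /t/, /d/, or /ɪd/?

/d/

The stem *listen* ends in a voiced sound other than /d/.
The -ed suffix is realized as /ɪd/ after /t, d/; as /t/ after other voiceless consonants; and as /d/ after other voiced sounds.
So -ed on *listen* is pronounced /d/.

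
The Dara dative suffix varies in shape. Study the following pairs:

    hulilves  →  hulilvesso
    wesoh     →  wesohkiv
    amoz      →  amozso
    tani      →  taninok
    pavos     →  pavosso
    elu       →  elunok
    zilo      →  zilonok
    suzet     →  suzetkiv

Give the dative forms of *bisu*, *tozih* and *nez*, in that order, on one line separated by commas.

bisunok, tozihkiv, nezso

The pattern is sibilance of the final sound: -so when the stem ends in a sibilant (*hulilves*, *amoz*, *pavos*); -kiv when the stem ends in a non-sibilant consonant (*wesoh*, *suzet*); -nok when the stem ends in a vowel (*tani*, *elu*, *zilo*).
*bisu* — final sound /u/ (a vowel) → -nok → *bisunok*.
*tozih*: final sound = /h/, a non-sibilant consonant → -kiv → *tozihkiv*.
Since the final sound of *nez* is /z/ (a sibilant), it takes -so, giving *nezso*.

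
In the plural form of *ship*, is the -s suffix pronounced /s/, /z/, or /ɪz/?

/s/

The stem *ship* ends in a voiceless non-sibilant consonant.
The plural suffix surfaces as /ɪz/ after sibilants, /s/ after other voiceless consonants, and /z/ after other voiced sounds.
So the plural -s on *ship* is pronounced /s/.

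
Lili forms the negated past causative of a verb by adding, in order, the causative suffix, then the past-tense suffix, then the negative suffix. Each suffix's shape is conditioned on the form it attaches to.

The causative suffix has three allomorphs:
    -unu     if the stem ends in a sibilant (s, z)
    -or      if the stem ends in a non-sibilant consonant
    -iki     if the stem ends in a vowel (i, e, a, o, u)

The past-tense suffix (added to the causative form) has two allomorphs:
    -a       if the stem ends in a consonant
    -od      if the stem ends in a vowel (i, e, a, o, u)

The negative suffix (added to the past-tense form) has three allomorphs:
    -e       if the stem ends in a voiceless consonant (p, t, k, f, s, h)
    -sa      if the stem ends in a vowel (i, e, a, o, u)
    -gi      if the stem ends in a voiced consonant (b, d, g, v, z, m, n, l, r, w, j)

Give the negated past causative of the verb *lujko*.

*lujko* — final sound /o/ (a vowel) → -iki → *lujkoiki*.
Since the final sound of the causative form *lujkoiki* is /i/ (a vowel), it takes -od, giving *lujkoikiod*.
The past-tense form *lujkoikiod*: final sound = /d/, a voiced consonant → -gi → *lujkoikiodgi*.

lujkoikiodgi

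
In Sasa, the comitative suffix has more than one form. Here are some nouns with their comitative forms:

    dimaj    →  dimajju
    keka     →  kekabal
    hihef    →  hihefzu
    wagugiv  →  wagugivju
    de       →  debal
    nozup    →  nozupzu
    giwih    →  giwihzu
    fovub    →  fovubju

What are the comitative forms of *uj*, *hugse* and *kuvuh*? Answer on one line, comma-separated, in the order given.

ujju, hugsebal, kuvuhzu

The pattern is voicing of the final sound: -zu when the stem ends in a voiceless consonant (*hihef*, *nozup*, *giwih*); -ju when the stem ends in a voiced consonant (*dimaj*, *wagugiv*, *fovub*); -bal when the stem ends in a vowel (*keka*, *de*).
*uj* — final sound /j/ (a voiced consonant) → -ju → *ujju*.
*hugse* — final sound /e/ (a vowel) → -bal → *hugsebal*.
*kuvuh*: final sound = /h/, a voiceless consonant → -zu → *kuvuhzu*.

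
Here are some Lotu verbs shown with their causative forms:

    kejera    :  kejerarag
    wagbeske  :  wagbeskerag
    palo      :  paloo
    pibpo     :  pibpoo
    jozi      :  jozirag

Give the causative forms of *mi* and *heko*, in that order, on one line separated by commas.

The alternation tracks the last vowel of the stem — -o when the last vowel of the stem is a rounded vowel (*palo*, *pibpo*); -rag when the last vowel of the stem is an unrounded vowel (*kejera*, *wagbeske*, *jozi*).
*mi*: last vowel = /i/, an unrounded vowel → -rag → *mirag*.
The last vowel of *heko* is /o/, which is a rounded vowel, so the suffix is -o, giving *hekoo*.

mirag, hekoo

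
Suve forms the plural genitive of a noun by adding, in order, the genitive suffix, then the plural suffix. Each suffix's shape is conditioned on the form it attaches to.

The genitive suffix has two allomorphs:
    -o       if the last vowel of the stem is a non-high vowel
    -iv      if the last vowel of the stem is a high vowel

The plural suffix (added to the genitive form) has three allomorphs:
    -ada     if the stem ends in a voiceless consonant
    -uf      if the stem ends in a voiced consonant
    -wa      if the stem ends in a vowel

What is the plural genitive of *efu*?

efuivuf

The last vowel of *efu* is /u/, which is a high vowel, so the genitive suffix is -iv, giving *efuiv*.
The final sound of the genitive form *efuiv* is /v/, which is a voiced consonant, so the plural suffix is -uf, giving *efuivuf*.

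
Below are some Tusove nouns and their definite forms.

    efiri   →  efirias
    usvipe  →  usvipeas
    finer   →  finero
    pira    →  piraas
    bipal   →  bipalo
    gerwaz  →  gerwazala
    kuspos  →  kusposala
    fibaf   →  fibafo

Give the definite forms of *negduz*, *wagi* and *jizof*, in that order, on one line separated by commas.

negduzala, wagias, jizofo

The suffix is conditioned by the final sound: -ala when the stem ends in a sibilant (*gerwaz*, *kuspos*); -o when the stem ends in a non-sibilant consonant (*finer*, *bipal*, *fibaf*); -as when the stem ends in a vowel (*efiri*, *usvipe*, *pira*).
*negduz* — final sound /z/ (a sibilant) → -ala → *negduzala*.
Since the final sound of *wagi* is /i/ (a vowel), it takes -as, giving *wagias*.
*jizof*: final sound = /f/, a non-sibilant consonant → -o → *jizofo*.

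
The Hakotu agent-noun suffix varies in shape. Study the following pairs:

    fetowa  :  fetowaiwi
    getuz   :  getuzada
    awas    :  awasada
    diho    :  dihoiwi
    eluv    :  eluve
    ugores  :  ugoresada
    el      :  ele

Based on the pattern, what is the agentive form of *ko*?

koiwi

The pattern is sibilance of the final sound: -ada when the stem ends in a sibilant (*getuz*, *awas*, *ugores*); -e when the stem ends in a non-sibilant consonant (*eluv*, *el*); -iwi when the stem ends in a vowel (*fetowa*, *diho*).
The final sound of *ko* is /o/, which is a vowel, so the suffix is -iwi, giving *koiwi*.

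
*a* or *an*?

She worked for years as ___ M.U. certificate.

an

The indefinite article is chosen by the initial *sound* of the following word, not its spelling.
The initialism *M.U.* is read letter by letter; the first letter, M, is pronounced /ɛm/, which begins with a vowel sound.
So the article is *an*: She worked for years as an M.U. certificate.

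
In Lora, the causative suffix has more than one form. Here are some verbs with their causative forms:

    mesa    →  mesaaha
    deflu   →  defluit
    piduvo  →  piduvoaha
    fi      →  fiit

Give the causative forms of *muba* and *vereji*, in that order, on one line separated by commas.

The alternation tracks the last vowel of the stem — -it when the last vowel of the stem is a high vowel (*deflu*, *fi*); -aha when the last vowel of the stem is a non-high vowel (*mesa*, *piduvo*).
Since the last vowel of *muba* is /a/ (a non-high vowel), it takes -aha, giving *mubaaha*.
*vereji*: last vowel = /i/, a high vowel → -it → *verejiit*.

mubaaha, verejiit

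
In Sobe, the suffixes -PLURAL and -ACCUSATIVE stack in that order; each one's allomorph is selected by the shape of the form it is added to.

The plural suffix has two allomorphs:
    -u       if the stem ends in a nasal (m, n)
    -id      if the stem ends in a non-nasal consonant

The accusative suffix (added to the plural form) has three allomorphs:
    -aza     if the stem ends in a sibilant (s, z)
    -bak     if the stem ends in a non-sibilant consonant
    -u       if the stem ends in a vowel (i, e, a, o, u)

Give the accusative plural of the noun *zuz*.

Since the final consonant of *zuz* is /z/ (non-nasal), it takes -id, giving *zuzid*.
The plural form *zuzid*: final sound = /d/, a non-sibilant consonant → -bak → *zuzidbak*.

zuzidbak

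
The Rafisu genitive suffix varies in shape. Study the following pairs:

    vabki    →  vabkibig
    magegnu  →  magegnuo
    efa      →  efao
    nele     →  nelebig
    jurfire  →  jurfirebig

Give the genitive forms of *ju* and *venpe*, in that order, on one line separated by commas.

juo, venpebig

The alternation tracks the last vowel of the stem — -big when the last vowel of the stem is a front vowel (*vabki*, *nele*, *jurfire*); -o when the last vowel of the stem is a back vowel (*magegnu*, *efa*).
*ju* — last vowel /u/ (a back vowel) → -o → *juo*.
*venpe*: last vowel = /e/, a front vowel → -big → *venpebig*.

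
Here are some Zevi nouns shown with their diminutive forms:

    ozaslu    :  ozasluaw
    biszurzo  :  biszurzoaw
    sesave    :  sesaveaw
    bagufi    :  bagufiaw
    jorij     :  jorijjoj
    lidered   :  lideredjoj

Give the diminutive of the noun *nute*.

nuteaw

The alternation tracks the final sound of the stem — -joj when the stem ends in a consonant (*jorij*, *lidered*); -aw when the stem ends in a vowel (*ozaslu*, *biszurzo*, *sesave*, *bagufi*).
The final sound of *nute* is /e/, which is a vowel, so the suffix is -aw, giving *nuteaw*.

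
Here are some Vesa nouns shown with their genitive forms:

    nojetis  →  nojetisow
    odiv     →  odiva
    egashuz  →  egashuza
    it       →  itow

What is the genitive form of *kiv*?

The pattern is voicing of the final consonant: -ow when the stem ends in a voiceless consonant (*nojetis*, *it*); -a when the stem ends in a voiced consonant (*odiv*, *egashuz*).
*kiv*: final consonant = /v/, voiced → -a → *kiva*.

kiva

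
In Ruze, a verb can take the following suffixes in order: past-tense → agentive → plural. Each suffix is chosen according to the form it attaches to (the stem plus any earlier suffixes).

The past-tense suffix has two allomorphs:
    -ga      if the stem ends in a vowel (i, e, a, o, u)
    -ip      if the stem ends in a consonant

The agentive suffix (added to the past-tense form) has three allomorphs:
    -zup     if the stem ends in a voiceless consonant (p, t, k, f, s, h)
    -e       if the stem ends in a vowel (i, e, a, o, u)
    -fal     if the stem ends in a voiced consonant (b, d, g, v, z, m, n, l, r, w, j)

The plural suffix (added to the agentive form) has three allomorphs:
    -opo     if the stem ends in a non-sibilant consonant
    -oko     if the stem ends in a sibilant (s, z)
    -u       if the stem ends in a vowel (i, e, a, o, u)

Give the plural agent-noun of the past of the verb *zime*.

The final sound of *zime* is /e/, which is a vowel, so the past-tense suffix is -ga, giving *zimega*.
Since the final sound of the past-tense form *zimega* is /a/ (a vowel), it takes -e, giving *zimegae*.
The agentive form *zimegae* — final sound /e/ (a vowel) → -u → *zimegaeu*.

zimegaeu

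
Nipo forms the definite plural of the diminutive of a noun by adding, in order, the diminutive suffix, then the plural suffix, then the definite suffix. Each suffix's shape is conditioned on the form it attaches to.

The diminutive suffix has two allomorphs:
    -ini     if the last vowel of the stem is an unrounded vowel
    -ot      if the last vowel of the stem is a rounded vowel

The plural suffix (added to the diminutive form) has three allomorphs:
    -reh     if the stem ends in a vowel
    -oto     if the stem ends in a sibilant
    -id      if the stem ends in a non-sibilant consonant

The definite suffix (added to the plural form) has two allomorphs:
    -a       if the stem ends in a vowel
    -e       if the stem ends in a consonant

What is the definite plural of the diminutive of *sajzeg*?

sajzeginirehe

*sajzeg*: last vowel = /e/, an unrounded vowel → -ini → *sajzegini*.
The diminutive form *sajzegini* — final sound /i/ (a vowel) → -reh → *sajzeginireh*.
The final sound of the plural form *sajzeginireh* is /h/, which is a consonant, so the definite suffix is -e, giving *sajzeginirehe*.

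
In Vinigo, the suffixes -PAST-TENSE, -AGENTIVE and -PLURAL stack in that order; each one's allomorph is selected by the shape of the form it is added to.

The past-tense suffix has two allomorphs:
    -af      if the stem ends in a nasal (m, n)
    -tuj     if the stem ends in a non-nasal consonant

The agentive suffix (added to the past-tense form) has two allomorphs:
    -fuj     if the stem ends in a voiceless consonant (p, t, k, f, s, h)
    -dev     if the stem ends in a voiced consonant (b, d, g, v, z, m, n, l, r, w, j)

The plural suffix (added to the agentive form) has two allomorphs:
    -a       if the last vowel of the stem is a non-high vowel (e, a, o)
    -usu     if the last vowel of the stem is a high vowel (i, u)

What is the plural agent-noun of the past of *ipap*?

ipaptujdeva

Since the final consonant of *ipap* is /p/ (non-nasal), it takes -tuj, giving *ipaptuj*.
The past-tense form *ipaptuj* — final consonant /j/ (voiced) → -dev → *ipaptujdev*.
Since the last vowel of the agentive form *ipaptujdev* is /e/ (a non-high vowel), it takes -a, giving *ipaptujdeva*.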